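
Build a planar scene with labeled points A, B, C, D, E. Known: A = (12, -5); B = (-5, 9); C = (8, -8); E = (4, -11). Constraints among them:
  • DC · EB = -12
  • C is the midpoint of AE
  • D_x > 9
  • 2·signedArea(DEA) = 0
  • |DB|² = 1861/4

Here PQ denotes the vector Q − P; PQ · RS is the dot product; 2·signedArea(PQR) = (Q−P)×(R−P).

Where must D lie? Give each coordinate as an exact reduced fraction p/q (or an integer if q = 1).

1. D_x = 10  [2·signedArea(DEA) = 0 ∩ DC · EB = -12]
2. D_y = -13/2  [2·signedArea(DEA) = 0 ∩ DC · EB = -12]
   → D = (10, -13/2)

D = (10, -13/2)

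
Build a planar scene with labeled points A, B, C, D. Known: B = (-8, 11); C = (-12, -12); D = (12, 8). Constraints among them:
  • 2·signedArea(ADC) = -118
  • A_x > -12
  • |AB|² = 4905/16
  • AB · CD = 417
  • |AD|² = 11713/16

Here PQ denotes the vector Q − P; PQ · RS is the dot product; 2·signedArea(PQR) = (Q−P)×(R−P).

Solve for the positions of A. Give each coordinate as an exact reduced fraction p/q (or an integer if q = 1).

A = (-11, -25/4)

1. A_x = -11  [2·signedArea(ADC) = -118 ∩ AB · CD = 417]
2. A_y = -25/4  [2·signedArea(ADC) = -118 ∩ AB · CD = 417]
   → A = (-11, -25/4)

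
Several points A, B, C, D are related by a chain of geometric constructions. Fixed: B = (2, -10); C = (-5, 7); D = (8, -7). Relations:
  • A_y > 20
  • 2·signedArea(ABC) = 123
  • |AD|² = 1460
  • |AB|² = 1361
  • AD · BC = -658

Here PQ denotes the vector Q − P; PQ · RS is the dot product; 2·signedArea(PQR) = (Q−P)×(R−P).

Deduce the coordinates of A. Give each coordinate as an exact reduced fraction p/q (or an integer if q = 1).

1. A_x = -18  [AD · BC = -658 ∩ 2·signedArea(ABC) = 123]
2. A_y = 21  [AD · BC = -658 ∩ 2·signedArea(ABC) = 123]
   → A = (-18, 21)

A = (-18, 21)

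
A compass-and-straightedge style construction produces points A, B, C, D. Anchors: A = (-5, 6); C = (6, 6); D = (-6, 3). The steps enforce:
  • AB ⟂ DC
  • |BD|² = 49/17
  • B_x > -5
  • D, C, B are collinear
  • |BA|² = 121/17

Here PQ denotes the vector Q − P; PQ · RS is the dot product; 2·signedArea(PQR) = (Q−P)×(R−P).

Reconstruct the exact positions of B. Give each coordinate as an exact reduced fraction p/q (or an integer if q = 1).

1. B_x = -74/17  [D, C, B are collinear ∩ AB ⟂ DC]
2. B_y = 58/17  [D, C, B are collinear ∩ AB ⟂ DC]
   → B = (-74/17, 58/17)

B = (-74/17, 58/17)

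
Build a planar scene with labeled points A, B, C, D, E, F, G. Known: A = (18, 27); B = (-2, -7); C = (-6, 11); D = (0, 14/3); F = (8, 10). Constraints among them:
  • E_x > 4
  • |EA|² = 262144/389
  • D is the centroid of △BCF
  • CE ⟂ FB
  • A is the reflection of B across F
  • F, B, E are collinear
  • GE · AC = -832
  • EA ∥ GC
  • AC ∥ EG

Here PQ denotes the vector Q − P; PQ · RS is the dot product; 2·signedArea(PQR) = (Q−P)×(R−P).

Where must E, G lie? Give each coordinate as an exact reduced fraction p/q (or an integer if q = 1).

E = (1882/389, 1799/389)
G = (-7454/389, -4425/389)

1. E_x = 1882/389  [F, B, E are collinear ∩ CE ⟂ FB]
2. E_y = 1799/389  [F, B, E are collinear ∩ CE ⟂ FB]
   → E = (1882/389, 1799/389)
3. G_x = -7454/389  [EA ∥ GC ∩ AC ∥ EG]
4. G_y = -4425/389  [EA ∥ GC ∩ AC ∥ EG]
   → G = (-7454/389, -4425/389)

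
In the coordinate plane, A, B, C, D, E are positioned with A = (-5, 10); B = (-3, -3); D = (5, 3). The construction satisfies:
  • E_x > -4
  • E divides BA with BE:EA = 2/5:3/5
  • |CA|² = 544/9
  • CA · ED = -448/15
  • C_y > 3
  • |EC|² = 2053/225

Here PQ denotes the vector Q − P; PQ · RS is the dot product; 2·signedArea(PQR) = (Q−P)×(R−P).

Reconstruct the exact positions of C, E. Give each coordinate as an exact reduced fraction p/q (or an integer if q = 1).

C = (-1, 10/3)
E = (-19/5, 11/5)

1. E_x = -19/5  [E divides BA with BE:EA = 2/5:3/5]
2. E_y = 11/5  [E divides BA with BE:EA = 2/5:3/5]
   → E = (-19/5, 11/5)
3. C_x = -1  [line -44/5·x + -4/5·y + -92/15 = 0 ∩ |EC|² = 2053/225]
4. C_y = 10/3  [line -44/5·x + -4/5·y + -92/15 = 0 ∩ |EC|² = 2053/225]
   → C = (-1, 10/3)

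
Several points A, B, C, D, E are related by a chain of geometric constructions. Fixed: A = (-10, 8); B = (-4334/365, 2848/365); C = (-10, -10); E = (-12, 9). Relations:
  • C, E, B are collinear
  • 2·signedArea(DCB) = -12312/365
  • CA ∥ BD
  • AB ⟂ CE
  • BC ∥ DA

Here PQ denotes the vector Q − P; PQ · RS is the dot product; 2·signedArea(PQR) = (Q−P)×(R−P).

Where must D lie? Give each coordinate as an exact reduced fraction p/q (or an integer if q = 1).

1. D_x = -4334/365  [BC ∥ DA ∩ CA ∥ BD]
2. D_y = 9418/365  [BC ∥ DA ∩ CA ∥ BD]
   → D = (-4334/365, 9418/365)

D = (-4334/365, 9418/365)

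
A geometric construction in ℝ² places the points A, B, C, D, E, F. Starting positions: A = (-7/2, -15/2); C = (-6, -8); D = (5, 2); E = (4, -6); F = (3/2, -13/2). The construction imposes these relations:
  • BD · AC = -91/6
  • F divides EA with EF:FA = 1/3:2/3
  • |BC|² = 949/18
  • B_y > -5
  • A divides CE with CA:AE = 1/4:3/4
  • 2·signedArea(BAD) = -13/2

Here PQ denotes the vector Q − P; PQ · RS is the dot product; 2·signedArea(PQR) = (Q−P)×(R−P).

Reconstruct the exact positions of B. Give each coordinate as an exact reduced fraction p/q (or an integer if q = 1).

B = (1/6, -25/6)

1. B_x = 1/6  [BD · AC = -91/6 ∩ 2·signedArea(BAD) = -13/2]
2. B_y = -25/6  [BD · AC = -91/6 ∩ 2·signedArea(BAD) = -13/2]
   → B = (1/6, -25/6)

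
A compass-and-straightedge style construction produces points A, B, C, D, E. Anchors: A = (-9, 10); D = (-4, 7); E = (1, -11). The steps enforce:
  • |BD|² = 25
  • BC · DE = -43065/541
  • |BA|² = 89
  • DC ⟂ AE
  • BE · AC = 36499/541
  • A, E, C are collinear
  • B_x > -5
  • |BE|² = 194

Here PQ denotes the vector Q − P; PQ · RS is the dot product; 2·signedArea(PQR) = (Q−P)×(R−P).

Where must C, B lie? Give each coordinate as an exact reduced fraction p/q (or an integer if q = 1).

B = (-4, 2)
C = (-3739/541, 3037/541)

1. C_x = -3739/541  [A, E, C are collinear ∩ DC ⟂ AE]
2. C_y = 3037/541  [A, E, C are collinear ∩ DC ⟂ AE]
   → C = (-3739/541, 3037/541)
3. B_x = -4  [BE · AC = 36499/541 ∩ BC · DE = -43065/541]
4. B_y = 2  [BE · AC = 36499/541 ∩ BC · DE = -43065/541]
   → B = (-4, 2)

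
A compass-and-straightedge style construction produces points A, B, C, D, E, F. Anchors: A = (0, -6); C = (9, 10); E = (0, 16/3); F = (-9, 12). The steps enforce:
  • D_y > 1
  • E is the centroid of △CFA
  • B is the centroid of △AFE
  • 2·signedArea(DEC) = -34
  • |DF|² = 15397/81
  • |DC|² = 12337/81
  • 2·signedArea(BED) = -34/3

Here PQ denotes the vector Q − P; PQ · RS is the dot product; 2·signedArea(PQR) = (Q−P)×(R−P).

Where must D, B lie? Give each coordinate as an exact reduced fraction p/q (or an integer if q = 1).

1. D_x = 0  [line -14/3·x + 9·y + -14 = 0 ∩ |DF|² = 15397/81]
2. D_y = 14/9  [line -14/3·x + 9·y + -14 = 0 ∩ |DF|² = 15397/81]
   → D = (0, 14/9)
3. B_x = -3  [B is the centroid of △AFE]
4. B_y = 34/9  [B is the centroid of △AFE]
   → B = (-3, 34/9)

B = (-3, 34/9)
D = (0, 14/9)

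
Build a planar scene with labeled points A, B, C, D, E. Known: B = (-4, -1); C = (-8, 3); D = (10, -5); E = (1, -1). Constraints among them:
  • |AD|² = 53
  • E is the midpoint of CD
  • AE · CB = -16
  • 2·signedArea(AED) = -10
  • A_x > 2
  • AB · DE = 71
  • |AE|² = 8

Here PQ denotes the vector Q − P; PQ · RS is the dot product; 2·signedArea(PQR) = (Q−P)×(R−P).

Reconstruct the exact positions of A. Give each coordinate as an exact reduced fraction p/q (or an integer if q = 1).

A = (3, -3)

1. A_x = 3  [2·signedArea(AED) = -10 ∩ AE · CB = -16]
2. A_y = -3  [2·signedArea(AED) = -10 ∩ AE · CB = -16]
   → A = (3, -3)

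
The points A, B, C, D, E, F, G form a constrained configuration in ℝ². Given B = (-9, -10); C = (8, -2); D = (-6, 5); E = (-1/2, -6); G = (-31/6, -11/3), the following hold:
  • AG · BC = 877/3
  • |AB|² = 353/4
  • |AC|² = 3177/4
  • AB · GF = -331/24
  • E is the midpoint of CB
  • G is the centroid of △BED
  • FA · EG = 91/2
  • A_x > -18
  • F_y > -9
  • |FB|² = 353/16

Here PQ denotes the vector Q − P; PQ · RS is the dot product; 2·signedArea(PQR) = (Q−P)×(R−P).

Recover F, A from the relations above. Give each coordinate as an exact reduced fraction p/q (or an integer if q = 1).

1. A_x = -35/2  [line -17·x + -8·y + -819/2 = 0 ∩ |AC|² = 3177/4]
2. A_y = -14  [line -17·x + -8·y + -819/2 = 0 ∩ |AC|² = 3177/4]
   → A = (-35/2, -14)
3. F_x = -19/4  [FA · EG = 91/2 ∩ AB · GF = -331/24]
4. F_y = -8  [FA · EG = 91/2 ∩ AB · GF = -331/24]
   → F = (-19/4, -8)

A = (-35/2, -14)
F = (-19/4, -8)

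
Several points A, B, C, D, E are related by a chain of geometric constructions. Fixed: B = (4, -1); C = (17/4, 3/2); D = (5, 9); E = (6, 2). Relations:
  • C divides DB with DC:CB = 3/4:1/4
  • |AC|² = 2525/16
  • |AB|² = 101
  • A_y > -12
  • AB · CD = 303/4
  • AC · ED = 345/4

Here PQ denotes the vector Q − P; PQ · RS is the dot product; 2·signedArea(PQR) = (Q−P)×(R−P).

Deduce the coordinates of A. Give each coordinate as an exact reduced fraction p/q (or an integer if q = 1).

1. A_x = 3  [AC · ED = 345/4 ∩ AB · CD = 303/4]
2. A_y = -11  [AC · ED = 345/4 ∩ AB · CD = 303/4]
   → A = (3, -11)

A = (3, -11)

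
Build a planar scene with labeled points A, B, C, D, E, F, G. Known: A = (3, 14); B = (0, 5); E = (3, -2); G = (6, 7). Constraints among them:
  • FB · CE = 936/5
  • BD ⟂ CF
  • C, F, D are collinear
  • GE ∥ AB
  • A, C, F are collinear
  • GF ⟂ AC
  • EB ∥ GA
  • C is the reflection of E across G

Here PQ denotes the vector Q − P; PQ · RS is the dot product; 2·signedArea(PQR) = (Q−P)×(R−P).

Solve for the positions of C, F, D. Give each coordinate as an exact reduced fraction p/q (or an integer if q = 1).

C = (9, 16)
D = (-12/5, 61/5)
F = (18/5, 71/5)

1. C_x = 9  [C is the reflection of E across G]
2. C_y = 16  [C is the reflection of E across G]
   → C = (9, 16)
3. F_x = 18/5  [A, C, F are collinear ∩ GF ⟂ AC]
4. F_y = 71/5  [A, C, F are collinear ∩ GF ⟂ AC]
   → F = (18/5, 71/5)
5. D_x = -12/5  [C, F, D are collinear ∩ BD ⟂ CF]
6. D_y = 61/5  [C, F, D are collinear ∩ BD ⟂ CF]
   → D = (-12/5, 61/5)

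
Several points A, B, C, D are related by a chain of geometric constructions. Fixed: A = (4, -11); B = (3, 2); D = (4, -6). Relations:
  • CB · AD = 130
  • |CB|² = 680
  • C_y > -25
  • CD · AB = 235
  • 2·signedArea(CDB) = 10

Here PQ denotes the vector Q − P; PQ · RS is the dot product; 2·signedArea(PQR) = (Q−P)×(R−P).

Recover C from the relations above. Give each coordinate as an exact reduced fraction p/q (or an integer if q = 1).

C = (5, -24)

1. C_x = 5  [CB · AD = 130 ∩ 2·signedArea(CDB) = 10]
2. C_y = -24  [CB · AD = 130 ∩ 2·signedArea(CDB) = 10]
   → C = (5, -24)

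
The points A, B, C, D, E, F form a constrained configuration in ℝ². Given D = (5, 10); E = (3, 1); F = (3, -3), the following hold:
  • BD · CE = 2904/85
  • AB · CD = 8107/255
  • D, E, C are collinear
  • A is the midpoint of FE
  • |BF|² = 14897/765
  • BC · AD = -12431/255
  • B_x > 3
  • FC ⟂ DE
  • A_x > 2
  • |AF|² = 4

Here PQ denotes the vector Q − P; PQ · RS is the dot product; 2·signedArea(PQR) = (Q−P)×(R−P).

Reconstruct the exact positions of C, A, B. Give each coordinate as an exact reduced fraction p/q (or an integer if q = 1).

A = (3, -1)
B = (863/255, 356/255)
C = (183/85, -239/85)

1. C_x = 183/85  [D, E, C are collinear ∩ FC ⟂ DE]
2. C_y = -239/85  [D, E, C are collinear ∩ FC ⟂ DE]
   → C = (183/85, -239/85)
3. A_x = 3  [A is the midpoint of FE]
4. A_y = -1  [A is the midpoint of FE]
   → A = (3, -1)
5. B_x = 863/255  [BD · CE = 2904/85 ∩ BC · AD = -12431/255]
6. B_y = 356/255  [BD · CE = 2904/85 ∩ BC · AD = -12431/255]
   → B = (863/255, 356/255)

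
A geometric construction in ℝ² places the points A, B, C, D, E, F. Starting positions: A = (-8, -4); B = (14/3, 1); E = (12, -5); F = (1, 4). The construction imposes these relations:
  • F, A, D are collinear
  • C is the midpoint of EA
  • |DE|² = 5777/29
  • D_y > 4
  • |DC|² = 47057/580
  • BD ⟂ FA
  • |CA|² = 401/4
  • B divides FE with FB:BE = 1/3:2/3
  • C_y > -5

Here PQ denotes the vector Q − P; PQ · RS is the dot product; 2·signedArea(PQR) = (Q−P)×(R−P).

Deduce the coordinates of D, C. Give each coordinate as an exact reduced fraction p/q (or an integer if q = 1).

C = (2, -9/2)
D = (226/145, 652/145)

1. D_x = 226/145  [F, A, D are collinear ∩ BD ⟂ FA]
2. D_y = 652/145  [F, A, D are collinear ∩ BD ⟂ FA]
   → D = (226/145, 652/145)
3. C_x = 2  [C is the midpoint of EA]
4. C_y = -9/2  [C is the midpoint of EA]
   → C = (2, -9/2)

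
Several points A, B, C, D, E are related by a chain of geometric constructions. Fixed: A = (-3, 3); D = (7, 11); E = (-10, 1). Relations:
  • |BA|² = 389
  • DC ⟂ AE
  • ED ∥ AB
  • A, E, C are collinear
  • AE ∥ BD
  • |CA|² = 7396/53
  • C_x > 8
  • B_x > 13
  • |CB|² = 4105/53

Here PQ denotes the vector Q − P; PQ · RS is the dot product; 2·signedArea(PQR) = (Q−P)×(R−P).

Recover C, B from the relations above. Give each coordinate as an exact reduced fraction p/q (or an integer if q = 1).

1. C_x = 443/53  [A, E, C are collinear ∩ DC ⟂ AE]
2. C_y = 331/53  [A, E, C are collinear ∩ DC ⟂ AE]
   → C = (443/53, 331/53)
3. B_x = 14  [AE ∥ BD ∩ ED ∥ AB]
4. B_y = 13  [AE ∥ BD ∩ ED ∥ AB]
   → B = (14, 13)

B = (14, 13)
C = (443/53, 331/53)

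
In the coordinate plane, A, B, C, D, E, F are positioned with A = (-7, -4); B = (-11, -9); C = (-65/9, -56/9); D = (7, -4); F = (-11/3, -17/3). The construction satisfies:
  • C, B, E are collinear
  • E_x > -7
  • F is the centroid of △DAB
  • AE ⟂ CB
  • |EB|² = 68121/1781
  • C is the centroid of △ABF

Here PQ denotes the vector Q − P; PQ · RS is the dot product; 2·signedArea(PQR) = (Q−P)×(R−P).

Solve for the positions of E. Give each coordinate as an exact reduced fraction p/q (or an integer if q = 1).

E = (-10717/1781, -9504/1781)

1. E_x = -10717/1781  [C, B, E are collinear ∩ AE ⟂ CB]
2. E_y = -9504/1781  [C, B, E are collinear ∩ AE ⟂ CB]
   → E = (-10717/1781, -9504/1781)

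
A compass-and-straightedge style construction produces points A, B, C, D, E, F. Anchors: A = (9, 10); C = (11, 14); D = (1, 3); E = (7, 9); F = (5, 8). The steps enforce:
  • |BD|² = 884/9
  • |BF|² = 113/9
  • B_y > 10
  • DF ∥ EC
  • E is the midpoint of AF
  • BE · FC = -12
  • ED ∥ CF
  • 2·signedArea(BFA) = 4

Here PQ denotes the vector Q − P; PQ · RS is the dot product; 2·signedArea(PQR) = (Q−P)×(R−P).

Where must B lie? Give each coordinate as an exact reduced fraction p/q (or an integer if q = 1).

B = (23/3, 31/3)

1. B_x = 23/3  [2·signedArea(BFA) = 4 ∩ BE · FC = -12]
2. B_y = 31/3  [2·signedArea(BFA) = 4 ∩ BE · FC = -12]
   → B = (23/3, 31/3)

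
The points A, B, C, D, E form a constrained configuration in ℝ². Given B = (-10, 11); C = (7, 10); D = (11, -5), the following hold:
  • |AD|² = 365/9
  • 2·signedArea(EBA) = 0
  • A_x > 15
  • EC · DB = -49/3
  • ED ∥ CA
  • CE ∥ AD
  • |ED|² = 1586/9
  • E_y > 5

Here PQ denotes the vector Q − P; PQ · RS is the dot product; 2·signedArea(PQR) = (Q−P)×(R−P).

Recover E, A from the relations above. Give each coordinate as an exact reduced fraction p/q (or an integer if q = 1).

1. E_x = 8/3  [line 21·x + -16·y + 88/3 = 0 ∩ |ED|² = 1586/9]
2. E_y = 16/3  [line 21·x + -16·y + 88/3 = 0 ∩ |ED|² = 1586/9]
   → E = (8/3, 16/3)
3. A_x = 46/3  [2·signedArea(EBA) = 0 ∩ CE ∥ AD]
4. A_y = -1/3  [2·signedArea(EBA) = 0 ∩ CE ∥ AD]
   → A = (46/3, -1/3)

A = (46/3, -1/3)
E = (8/3, 16/3)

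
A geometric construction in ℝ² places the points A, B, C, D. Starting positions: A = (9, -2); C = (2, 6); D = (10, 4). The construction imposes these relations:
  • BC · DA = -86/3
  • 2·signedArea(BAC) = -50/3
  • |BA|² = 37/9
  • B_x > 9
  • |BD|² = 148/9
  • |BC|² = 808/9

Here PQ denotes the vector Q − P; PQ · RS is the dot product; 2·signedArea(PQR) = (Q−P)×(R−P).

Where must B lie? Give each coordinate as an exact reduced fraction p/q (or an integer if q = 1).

1. B_x = 28/3  [BC · DA = -86/3 ∩ 2·signedArea(BAC) = -50/3]
2. B_y = 0  [BC · DA = -86/3 ∩ 2·signedArea(BAC) = -50/3]
   → B = (28/3, 0)

B = (28/3, 0)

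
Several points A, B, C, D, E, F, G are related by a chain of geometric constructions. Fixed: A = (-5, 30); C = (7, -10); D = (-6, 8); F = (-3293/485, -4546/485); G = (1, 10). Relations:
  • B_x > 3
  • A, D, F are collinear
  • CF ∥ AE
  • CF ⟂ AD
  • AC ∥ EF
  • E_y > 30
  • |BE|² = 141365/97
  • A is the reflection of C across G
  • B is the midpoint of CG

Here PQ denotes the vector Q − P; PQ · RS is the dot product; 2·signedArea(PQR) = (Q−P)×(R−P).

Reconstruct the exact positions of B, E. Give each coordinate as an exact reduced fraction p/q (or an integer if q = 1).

B = (4, 0)
E = (-9113/485, 14854/485)

1. B_x = 4  [B is the midpoint of CG]
2. B_y = 0  [B is the midpoint of CG]
   → B = (4, 0)
3. E_x = -9113/485  [AC ∥ EF ∩ CF ∥ AE]
4. E_y = 14854/485  [AC ∥ EF ∩ CF ∥ AE]
   → E = (-9113/485, 14854/485)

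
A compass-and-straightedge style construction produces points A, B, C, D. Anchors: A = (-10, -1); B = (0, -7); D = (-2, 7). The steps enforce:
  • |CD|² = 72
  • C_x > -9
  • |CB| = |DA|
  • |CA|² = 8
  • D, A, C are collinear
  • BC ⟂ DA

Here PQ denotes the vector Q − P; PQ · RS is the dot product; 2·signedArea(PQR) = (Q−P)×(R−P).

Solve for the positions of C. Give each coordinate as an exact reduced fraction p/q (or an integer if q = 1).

C = (-8, 1)

1. C_x = -8  [D, A, C are collinear ∩ BC ⟂ DA]
2. C_y = 1  [D, A, C are collinear ∩ BC ⟂ DA]
   → C = (-8, 1)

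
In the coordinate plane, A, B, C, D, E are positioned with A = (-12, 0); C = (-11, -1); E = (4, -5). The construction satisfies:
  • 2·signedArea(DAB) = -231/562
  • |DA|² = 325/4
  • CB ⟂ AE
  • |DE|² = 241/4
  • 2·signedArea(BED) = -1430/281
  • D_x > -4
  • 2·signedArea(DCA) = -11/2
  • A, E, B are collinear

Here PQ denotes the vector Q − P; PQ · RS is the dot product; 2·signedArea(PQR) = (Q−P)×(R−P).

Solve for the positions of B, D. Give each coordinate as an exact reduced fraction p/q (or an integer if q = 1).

1. B_x = -3036/281  [A, E, B are collinear ∩ CB ⟂ AE]
2. B_y = -105/281  [A, E, B are collinear ∩ CB ⟂ AE]
   → B = (-3036/281, -105/281)
3. D_x = -7/2  [2·signedArea(DCA) = -11/2 ∩ 2·signedArea(DAB) = -231/562]
4. D_y = -3  [2·signedArea(DCA) = -11/2 ∩ 2·signedArea(DAB) = -231/562]
   → D = (-7/2, -3)

B = (-3036/281, -105/281)
D = (-7/2, -3)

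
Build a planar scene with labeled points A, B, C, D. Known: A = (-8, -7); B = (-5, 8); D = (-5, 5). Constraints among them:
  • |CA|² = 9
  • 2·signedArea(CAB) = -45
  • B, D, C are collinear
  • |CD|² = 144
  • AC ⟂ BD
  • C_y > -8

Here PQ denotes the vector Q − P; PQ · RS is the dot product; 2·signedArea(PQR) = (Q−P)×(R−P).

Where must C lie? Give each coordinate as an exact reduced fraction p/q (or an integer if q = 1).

1. C_x = -5  [B, D, C are collinear ∩ AC ⟂ BD]
2. C_y = -7  [B, D, C are collinear ∩ AC ⟂ BD]
   → C = (-5, -7)

C = (-5, -7)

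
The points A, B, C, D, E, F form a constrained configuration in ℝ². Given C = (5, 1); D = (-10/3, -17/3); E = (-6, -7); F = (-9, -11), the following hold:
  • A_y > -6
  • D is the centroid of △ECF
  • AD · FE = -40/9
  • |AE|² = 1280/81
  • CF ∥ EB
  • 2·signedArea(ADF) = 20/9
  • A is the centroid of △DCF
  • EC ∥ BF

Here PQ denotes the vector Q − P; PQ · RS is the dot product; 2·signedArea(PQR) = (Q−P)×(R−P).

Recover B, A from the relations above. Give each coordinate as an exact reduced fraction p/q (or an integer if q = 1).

1. B_x = -20  [EC ∥ BF ∩ CF ∥ EB]
2. B_y = -19  [EC ∥ BF ∩ CF ∥ EB]
   → B = (-20, -19)
3. A_x = -22/9  [A is the centroid of △DCF]
4. A_y = -47/9  [A is the centroid of △DCF]
   → A = (-22/9, -47/9)

A = (-22/9, -47/9)
B = (-20, -19)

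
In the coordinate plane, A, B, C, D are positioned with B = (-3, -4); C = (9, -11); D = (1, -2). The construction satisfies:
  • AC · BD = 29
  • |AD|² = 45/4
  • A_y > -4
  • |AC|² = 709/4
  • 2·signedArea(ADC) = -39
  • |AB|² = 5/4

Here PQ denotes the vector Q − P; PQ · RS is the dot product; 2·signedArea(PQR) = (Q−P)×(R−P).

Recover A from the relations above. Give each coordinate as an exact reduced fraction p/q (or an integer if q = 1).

A = (-2, -7/2)

1. A_x = -2  [2·signedArea(ADC) = -39 ∩ AC · BD = 29]
2. A_y = -7/2  [2·signedArea(ADC) = -39 ∩ AC · BD = 29]
   → A = (-2, -7/2)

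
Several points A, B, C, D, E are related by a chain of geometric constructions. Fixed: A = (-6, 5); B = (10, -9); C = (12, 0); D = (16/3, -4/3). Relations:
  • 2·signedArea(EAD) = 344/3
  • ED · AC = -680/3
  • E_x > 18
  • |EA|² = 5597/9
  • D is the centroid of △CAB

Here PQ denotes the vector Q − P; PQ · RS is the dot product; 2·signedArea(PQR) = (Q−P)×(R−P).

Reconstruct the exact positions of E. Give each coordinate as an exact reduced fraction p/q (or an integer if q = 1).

1. E_x = 56/3  [2·signedArea(EAD) = 344/3 ∩ ED · AC = -680/3]
2. E_y = 4/3  [2·signedArea(EAD) = 344/3 ∩ ED · AC = -680/3]
   → E = (56/3, 4/3)

E = (56/3, 4/3)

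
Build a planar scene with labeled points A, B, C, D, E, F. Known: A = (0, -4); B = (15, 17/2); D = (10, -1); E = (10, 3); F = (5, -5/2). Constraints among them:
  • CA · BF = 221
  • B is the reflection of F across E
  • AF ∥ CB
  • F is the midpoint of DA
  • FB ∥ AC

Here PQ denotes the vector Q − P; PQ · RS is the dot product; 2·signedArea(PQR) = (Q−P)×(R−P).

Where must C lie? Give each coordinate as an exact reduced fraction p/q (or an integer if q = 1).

1. C_x = 10  [AF ∥ CB ∩ FB ∥ AC]
2. C_y = 7  [AF ∥ CB ∩ FB ∥ AC]
   → C = (10, 7)

C = (10, 7)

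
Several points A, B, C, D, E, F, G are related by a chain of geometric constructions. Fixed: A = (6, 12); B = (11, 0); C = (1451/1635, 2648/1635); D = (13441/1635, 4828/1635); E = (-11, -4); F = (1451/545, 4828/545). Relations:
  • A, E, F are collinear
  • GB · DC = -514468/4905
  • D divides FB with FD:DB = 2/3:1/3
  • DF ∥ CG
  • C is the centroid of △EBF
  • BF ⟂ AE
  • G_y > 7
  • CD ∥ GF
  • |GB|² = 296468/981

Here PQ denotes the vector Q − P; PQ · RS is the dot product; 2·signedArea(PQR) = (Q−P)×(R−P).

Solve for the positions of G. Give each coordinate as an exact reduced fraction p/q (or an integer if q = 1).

G = (-7637/1635, 12304/1635)

1. G_x = -7637/1635  [CD ∥ GF ∩ DF ∥ CG]
2. G_y = 12304/1635  [CD ∥ GF ∩ DF ∥ CG]
   → G = (-7637/1635, 12304/1635)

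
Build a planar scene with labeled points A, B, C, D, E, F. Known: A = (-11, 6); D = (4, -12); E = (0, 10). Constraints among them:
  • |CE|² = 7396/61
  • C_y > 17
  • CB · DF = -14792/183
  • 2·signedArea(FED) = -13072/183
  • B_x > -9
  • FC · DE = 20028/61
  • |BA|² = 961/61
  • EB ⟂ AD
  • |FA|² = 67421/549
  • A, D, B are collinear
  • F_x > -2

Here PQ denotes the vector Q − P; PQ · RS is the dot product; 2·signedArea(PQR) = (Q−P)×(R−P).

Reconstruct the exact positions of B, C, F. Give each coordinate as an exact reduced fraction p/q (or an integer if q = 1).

1. B_x = -516/61  [A, D, B are collinear ∩ EB ⟂ AD]
2. B_y = 180/61  [A, D, B are collinear ∩ EB ⟂ AD]
   → B = (-516/61, 180/61)
3. F_x = -272/183  [line 22·x + 4·y + 5752/183 = 0 ∩ |FA|² = 67421/549]
4. F_y = 58/183  [line 22·x + 4·y + 5752/183 = 0 ∩ |FA|² = 67421/549]
   → F = (-272/183, 58/183)
5. C_x = 516/61  [CB · DF = -14792/183 ∩ FC · DE = 20028/61]
6. C_y = 1040/61  [CB · DF = -14792/183 ∩ FC · DE = 20028/61]
   → C = (516/61, 1040/61)

B = (-516/61, 180/61)
C = (516/61, 1040/61)
F = (-272/183, 58/183)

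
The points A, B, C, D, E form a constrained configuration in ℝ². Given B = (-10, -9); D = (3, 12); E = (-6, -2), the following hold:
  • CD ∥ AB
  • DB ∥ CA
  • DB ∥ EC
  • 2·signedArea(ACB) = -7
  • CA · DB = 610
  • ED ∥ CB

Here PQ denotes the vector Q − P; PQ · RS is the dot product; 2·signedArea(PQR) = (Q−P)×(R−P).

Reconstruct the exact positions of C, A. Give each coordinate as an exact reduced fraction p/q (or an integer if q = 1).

1. C_x = -19  [ED ∥ CB ∩ DB ∥ EC]
2. C_y = -23  [ED ∥ CB ∩ DB ∥ EC]
   → C = (-19, -23)
3. A_x = -32  [CD ∥ AB ∩ DB ∥ CA]
4. A_y = -44  [CD ∥ AB ∩ DB ∥ CA]
   → A = (-32, -44)

A = (-32, -44)
C = (-19, -23)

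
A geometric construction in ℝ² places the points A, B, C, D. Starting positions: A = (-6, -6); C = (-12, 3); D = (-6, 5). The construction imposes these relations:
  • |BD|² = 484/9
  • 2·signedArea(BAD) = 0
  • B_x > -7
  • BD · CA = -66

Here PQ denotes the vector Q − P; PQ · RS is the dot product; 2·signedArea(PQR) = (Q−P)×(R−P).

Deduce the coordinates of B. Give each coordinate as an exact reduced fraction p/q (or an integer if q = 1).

1. B_x = -6  [2·signedArea(BAD) = 0 ∩ BD · CA = -66]
2. B_y = -7/3  [2·signedArea(BAD) = 0 ∩ BD · CA = -66]
   → B = (-6, -7/3)

B = (-6, -7/3)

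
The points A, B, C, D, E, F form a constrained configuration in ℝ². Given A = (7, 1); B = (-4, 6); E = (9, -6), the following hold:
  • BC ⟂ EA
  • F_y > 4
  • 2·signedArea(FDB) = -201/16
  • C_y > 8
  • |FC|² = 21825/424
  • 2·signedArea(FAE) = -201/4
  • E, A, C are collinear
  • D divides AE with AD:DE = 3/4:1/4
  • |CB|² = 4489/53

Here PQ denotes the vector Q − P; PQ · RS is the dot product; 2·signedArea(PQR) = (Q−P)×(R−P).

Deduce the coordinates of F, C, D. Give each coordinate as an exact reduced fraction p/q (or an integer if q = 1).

1. C_x = 257/53  [E, A, C are collinear ∩ BC ⟂ EA]
2. C_y = 452/53  [E, A, C are collinear ∩ BC ⟂ EA]
   → C = (257/53, 452/53)
3. D_x = 17/2  [D divides AE with AD:DE = 3/4:1/4]
4. D_y = -17/4  [D divides AE with AD:DE = 3/4:1/4]
   → D = (17/2, -17/4)
5. F_x = -5/4  [2·signedArea(FAE) = -201/4 ∩ 2·signedArea(FDB) = -201/16]
6. F_y = 19/4  [2·signedArea(FAE) = -201/4 ∩ 2·signedArea(FDB) = -201/16]
   → F = (-5/4, 19/4)

C = (257/53, 452/53)
D = (17/2, -17/4)
F = (-5/4, 19/4)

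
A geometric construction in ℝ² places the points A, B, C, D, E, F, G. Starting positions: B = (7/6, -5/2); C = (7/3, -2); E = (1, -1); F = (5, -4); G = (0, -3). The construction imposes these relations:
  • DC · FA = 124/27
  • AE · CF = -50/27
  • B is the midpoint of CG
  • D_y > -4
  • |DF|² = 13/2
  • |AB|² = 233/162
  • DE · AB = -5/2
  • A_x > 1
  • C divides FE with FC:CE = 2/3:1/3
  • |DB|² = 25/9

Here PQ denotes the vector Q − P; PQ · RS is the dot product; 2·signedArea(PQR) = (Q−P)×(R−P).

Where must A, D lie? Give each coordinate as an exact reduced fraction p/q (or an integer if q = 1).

1. A_x = 13/9  [line -8/3·x + 2·y + 176/27 = 0 ∩ |AB|² = 233/162]
2. A_y = -4/3  [line -8/3·x + 2·y + 176/27 = 0 ∩ |AB|² = 233/162]
   → A = (13/9, -4/3)
3. D_x = 5/2  [DE · AB = -5/2 ∩ DC · FA = 124/27]
4. D_y = -7/2  [DE · AB = -5/2 ∩ DC · FA = 124/27]
   → D = (5/2, -7/2)

A = (13/9, -4/3)
D = (5/2, -7/2)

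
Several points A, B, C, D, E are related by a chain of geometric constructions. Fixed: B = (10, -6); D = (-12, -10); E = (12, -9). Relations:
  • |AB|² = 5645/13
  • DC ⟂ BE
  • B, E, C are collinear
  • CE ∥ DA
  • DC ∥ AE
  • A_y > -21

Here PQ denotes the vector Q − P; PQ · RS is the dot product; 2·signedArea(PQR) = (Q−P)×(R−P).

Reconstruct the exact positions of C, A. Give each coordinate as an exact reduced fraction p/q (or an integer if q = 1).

1. C_x = 66/13  [B, E, C are collinear ∩ DC ⟂ BE]
2. C_y = 18/13  [B, E, C are collinear ∩ DC ⟂ BE]
   → C = (66/13, 18/13)
3. A_x = -66/13  [DC ∥ AE ∩ CE ∥ DA]
4. A_y = -265/13  [DC ∥ AE ∩ CE ∥ DA]
   → A = (-66/13, -265/13)

A = (-66/13, -265/13)
C = (66/13, 18/13)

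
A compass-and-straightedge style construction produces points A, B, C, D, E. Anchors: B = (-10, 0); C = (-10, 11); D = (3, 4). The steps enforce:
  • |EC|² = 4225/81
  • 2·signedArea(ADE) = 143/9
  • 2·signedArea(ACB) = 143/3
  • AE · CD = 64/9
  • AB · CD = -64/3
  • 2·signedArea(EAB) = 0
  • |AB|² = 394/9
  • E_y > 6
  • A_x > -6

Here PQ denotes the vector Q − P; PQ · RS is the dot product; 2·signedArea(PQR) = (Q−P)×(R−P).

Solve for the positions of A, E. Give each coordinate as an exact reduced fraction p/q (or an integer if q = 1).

1. A_x = -17/3  [AB · CD = -64/3 ∩ 2·signedArea(ACB) = 143/3]
2. A_y = 5  [AB · CD = -64/3 ∩ 2·signedArea(ACB) = 143/3]
   → A = (-17/3, 5)
3. E_x = -38/9  [2·signedArea(ADE) = 143/9 ∩ 2·signedArea(EAB) = 0]
4. E_y = 20/3  [2·signedArea(ADE) = 143/9 ∩ 2·signedArea(EAB) = 0]
   → E = (-38/9, 20/3)

A = (-17/3, 5)
E = (-38/9, 20/3)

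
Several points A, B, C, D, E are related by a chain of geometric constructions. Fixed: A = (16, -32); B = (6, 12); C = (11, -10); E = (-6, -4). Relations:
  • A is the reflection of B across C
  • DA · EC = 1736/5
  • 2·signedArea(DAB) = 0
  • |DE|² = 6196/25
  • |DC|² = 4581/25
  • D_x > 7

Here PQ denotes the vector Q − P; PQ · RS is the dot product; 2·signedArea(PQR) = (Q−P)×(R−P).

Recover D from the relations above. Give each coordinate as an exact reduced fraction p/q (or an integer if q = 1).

1. D_x = 8  [2·signedArea(DAB) = 0 ∩ DA · EC = 1736/5]
2. D_y = 16/5  [2·signedArea(DAB) = 0 ∩ DA · EC = 1736/5]
   → D = (8, 16/5)

D = (8, 16/5)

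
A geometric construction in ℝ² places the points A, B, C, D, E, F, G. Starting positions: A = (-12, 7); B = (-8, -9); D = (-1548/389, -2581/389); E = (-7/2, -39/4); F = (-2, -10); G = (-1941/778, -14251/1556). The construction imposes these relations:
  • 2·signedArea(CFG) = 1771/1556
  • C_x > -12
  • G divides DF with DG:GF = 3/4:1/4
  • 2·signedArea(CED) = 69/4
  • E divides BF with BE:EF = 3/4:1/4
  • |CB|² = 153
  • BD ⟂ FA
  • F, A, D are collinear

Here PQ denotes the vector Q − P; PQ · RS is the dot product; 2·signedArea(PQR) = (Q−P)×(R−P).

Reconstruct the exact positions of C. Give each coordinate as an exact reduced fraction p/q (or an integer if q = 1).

1. C_x = -11  [2·signedArea(CFG) = 1771/1556 ∩ 2·signedArea(CED) = 69/4]
2. C_y = 3  [2·signedArea(CFG) = 1771/1556 ∩ 2·signedArea(CED) = 69/4]
   → C = (-11, 3)

C = (-11, 3)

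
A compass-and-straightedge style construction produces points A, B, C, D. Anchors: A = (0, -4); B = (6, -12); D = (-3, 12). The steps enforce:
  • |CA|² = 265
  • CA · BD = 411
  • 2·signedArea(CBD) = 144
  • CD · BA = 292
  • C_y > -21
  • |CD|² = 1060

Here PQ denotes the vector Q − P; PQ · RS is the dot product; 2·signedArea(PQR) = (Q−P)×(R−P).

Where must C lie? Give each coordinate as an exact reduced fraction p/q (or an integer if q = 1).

1. C_x = 3  [CA · BD = 411 ∩ CD · BA = 292]
2. C_y = -20  [CA · BD = 411 ∩ CD · BA = 292]
   → C = (3, -20)

C = (3, -20)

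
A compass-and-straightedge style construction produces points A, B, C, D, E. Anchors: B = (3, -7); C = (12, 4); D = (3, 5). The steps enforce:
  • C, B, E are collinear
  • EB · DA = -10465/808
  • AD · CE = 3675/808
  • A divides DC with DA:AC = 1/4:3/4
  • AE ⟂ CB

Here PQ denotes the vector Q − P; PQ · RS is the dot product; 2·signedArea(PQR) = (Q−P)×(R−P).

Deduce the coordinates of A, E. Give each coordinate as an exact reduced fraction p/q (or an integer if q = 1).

1. A_x = 21/4  [A divides DC with DA:AC = 1/4:3/4]
2. A_y = 19/4  [A divides DC with DA:AC = 1/4:3/4]
   → A = (21/4, 19/4)
3. E_x = 3903/404  [C, B, E are collinear ∩ AE ⟂ CB]
4. E_y = 461/404  [C, B, E are collinear ∩ AE ⟂ CB]
   → E = (3903/404, 461/404)

A = (21/4, 19/4)
E = (3903/404, 461/404)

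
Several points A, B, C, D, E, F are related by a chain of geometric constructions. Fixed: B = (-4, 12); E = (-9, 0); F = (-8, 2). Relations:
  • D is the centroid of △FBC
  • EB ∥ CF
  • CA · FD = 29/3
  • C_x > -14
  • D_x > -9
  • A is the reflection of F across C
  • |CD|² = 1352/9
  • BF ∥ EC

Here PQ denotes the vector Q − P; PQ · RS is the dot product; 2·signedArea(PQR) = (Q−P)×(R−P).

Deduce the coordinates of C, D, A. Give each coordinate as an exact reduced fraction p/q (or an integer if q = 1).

1. C_x = -13  [EB ∥ CF ∩ BF ∥ EC]
2. C_y = -10  [EB ∥ CF ∩ BF ∥ EC]
   → C = (-13, -10)
3. D_x = -25/3  [D is the centroid of △FBC]
4. D_y = 4/3  [D is the centroid of △FBC]
   → D = (-25/3, 4/3)
5. A_x = -18  [A is the reflection of F across C]
6. A_y = -22  [A is the reflection of F across C]
   → A = (-18, -22)

A = (-18, -22)
C = (-13, -10)
D = (-25/3, 4/3)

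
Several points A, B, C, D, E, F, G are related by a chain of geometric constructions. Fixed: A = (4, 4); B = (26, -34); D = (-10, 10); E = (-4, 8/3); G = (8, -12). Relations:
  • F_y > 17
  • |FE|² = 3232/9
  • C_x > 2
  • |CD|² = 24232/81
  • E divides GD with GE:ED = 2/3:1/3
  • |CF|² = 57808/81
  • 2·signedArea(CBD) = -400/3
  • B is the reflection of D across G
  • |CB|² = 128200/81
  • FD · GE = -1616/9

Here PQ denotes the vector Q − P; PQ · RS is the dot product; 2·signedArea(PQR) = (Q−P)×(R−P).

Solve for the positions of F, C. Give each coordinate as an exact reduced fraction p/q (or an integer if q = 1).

1. F_x = -16  [line 12·x + -44/3·y + 4016/9 = 0 ∩ |FE|² = 3232/9]
2. F_y = 52/3  [line 12·x + -44/3·y + 4016/9 = 0 ∩ |FE|² = 3232/9]
   → F = (-16, 52/3)
3. C_x = 8/3  [line -44·x + -36·y + 160/3 = 0 ∩ |CF|² = 57808/81]
4. C_y = -16/9  [line -44·x + -36·y + 160/3 = 0 ∩ |CF|² = 57808/81]
   → C = (8/3, -16/9)

C = (8/3, -16/9)
F = (-16, 52/3)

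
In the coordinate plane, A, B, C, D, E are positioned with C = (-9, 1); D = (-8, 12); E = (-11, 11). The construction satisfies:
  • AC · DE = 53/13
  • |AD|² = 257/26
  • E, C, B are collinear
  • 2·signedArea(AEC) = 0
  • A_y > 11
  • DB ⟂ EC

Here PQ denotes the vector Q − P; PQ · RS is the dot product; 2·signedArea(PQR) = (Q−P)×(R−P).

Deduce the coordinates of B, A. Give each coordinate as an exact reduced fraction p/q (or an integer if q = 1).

1. B_x = -144/13  [E, C, B are collinear ∩ DB ⟂ EC]
2. B_y = 148/13  [E, C, B are collinear ∩ DB ⟂ EC]
   → B = (-144/13, 148/13)
3. A_x = -287/26  [2·signedArea(AEC) = 0 ∩ AC · DE = 53/13]
4. A_y = 291/26  [2·signedArea(AEC) = 0 ∩ AC · DE = 53/13]
   → A = (-287/26, 291/26)

A = (-287/26, 291/26)
B = (-144/13, 148/13)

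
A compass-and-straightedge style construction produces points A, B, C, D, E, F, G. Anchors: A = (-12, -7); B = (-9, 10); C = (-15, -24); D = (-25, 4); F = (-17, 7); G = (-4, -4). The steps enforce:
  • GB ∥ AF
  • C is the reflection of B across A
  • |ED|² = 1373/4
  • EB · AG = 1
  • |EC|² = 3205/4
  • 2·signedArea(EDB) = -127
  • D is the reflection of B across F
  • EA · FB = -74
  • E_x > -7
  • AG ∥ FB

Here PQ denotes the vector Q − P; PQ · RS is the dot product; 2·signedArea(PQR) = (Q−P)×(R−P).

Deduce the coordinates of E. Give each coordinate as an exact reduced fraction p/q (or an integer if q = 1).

E = (-13/2, 3)

1. E_x = -13/2  [2·signedArea(EDB) = -127 ∩ EB · AG = 1]
2. E_y = 3  [2·signedArea(EDB) = -127 ∩ EB · AG = 1]
   → E = (-13/2, 3)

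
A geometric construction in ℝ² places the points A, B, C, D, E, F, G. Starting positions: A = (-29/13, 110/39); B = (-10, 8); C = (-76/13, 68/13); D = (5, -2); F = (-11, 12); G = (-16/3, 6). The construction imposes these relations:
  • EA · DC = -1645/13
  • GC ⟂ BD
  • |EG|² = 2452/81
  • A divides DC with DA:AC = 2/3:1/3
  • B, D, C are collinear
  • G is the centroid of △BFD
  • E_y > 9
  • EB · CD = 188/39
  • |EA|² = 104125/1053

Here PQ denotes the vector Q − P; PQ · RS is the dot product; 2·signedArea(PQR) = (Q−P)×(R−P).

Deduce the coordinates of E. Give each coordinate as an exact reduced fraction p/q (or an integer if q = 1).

1. E_x = -82/9  [line 141/13·x + -94/13·y + 6674/39 = 0 ∩ |EG|² = 2452/81]
2. E_y = 10  [line 141/13·x + -94/13·y + 6674/39 = 0 ∩ |EG|² = 2452/81]
   → E = (-82/9, 10)

E = (-82/9, 10)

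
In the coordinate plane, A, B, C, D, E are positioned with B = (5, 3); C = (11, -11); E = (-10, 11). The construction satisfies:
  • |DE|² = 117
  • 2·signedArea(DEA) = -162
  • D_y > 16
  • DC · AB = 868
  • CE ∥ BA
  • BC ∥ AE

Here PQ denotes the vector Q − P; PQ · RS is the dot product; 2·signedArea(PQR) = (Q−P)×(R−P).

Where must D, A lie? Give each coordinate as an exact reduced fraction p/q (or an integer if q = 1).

A = (-16, 25)
D = (-1, 17)

1. A_x = -16  [BC ∥ AE ∩ CE ∥ BA]
2. A_y = 25  [BC ∥ AE ∩ CE ∥ BA]
   → A = (-16, 25)
3. D_x = -1  [2·signedArea(DEA) = -162 ∩ DC · AB = 868]
4. D_y = 17  [2·signedArea(DEA) = -162 ∩ DC · AB = 868]
   → D = (-1, 17)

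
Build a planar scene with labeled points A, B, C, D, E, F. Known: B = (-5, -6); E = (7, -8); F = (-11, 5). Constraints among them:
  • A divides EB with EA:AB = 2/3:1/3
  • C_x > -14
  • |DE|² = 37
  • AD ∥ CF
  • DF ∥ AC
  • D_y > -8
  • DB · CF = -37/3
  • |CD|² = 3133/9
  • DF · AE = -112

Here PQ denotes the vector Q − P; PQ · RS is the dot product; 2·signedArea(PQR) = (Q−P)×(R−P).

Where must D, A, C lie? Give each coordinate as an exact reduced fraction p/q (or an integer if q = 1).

A = (-1, -20/3)
C = (-13, 16/3)
D = (1, -7)

1. A_x = -1  [A divides EB with EA:AB = 2/3:1/3]
2. A_y = -20/3  [A divides EB with EA:AB = 2/3:1/3]
   → A = (-1, -20/3)
3. D_x = 1  [line -8·x + 4/3·y + 52/3 = 0 ∩ |DE|² = 37]
4. D_y = -7  [line -8·x + 4/3·y + 52/3 = 0 ∩ |DE|² = 37]
   → D = (1, -7)
5. C_x = -13  [AD ∥ CF ∩ DF ∥ AC]
6. C_y = 16/3  [AD ∥ CF ∩ DF ∥ AC]
   → C = (-13, 16/3)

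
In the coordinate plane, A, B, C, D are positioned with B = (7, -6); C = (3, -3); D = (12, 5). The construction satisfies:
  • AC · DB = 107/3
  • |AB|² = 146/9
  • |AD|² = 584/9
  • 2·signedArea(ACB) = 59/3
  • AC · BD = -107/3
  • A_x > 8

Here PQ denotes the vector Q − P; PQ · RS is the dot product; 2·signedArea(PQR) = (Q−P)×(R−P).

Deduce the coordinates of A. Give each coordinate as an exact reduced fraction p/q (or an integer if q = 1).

A = (26/3, -7/3)

1. A_x = 26/3  [AC · DB = 107/3 ∩ 2·signedArea(ACB) = 59/3]
2. A_y = -7/3  [AC · DB = 107/3 ∩ 2·signedArea(ACB) = 59/3]
   → A = (26/3, -7/3)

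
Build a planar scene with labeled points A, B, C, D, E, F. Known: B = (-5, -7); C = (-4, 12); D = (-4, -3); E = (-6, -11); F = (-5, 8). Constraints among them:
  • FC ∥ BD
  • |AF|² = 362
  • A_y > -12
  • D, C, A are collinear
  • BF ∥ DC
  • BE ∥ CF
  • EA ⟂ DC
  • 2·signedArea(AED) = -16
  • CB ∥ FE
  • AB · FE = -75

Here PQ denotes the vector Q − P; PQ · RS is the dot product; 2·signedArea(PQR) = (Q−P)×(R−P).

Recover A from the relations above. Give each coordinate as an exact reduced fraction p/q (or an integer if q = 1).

A = (-4, -11)

1. A_x = -4  [D, C, A are collinear ∩ EA ⟂ DC]
2. A_y = -11  [D, C, A are collinear ∩ EA ⟂ DC]
   → A = (-4, -11)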